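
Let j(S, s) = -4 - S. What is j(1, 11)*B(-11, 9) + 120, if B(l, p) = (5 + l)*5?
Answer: 270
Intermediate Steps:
B(l, p) = 25 + 5*l
j(1, 11)*B(-11, 9) + 120 = (-4 - 1*1)*(25 + 5*(-11)) + 120 = (-4 - 1)*(25 - 55) + 120 = -5*(-30) + 120 = 150 + 120 = 270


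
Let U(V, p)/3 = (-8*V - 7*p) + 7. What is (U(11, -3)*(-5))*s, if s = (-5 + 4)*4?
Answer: -3600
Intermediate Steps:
s = -4 (s = -1*4 = -4)
U(V, p) = 21 - 24*V - 21*p (U(V, p) = 3*((-8*V - 7*p) + 7) = 3*(7 - 8*V - 7*p) = 21 - 24*V - 21*p)
(U(11, -3)*(-5))*s = ((21 - 24*11 - 21*(-3))*(-5))*(-4) = ((21 - 264 + 63)*(-5))*(-4) = -180*(-5)*(-4) = 900*(-4) = -3600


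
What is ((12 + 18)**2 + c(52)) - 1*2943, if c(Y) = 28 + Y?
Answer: -1963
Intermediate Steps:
((12 + 18)**2 + c(52)) - 1*2943 = ((12 + 18)**2 + (28 + 52)) - 1*2943 = (30**2 + 80) - 2943 = (900 + 80) - 2943 = 980 - 2943 = -1963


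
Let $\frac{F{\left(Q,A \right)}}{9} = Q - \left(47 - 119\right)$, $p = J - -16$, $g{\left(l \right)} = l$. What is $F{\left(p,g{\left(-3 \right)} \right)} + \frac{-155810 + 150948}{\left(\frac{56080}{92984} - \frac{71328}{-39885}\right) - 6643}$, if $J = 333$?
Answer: $\frac{299143537063411}{78935271489} \approx 3789.7$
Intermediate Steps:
$p = 349$ ($p = 333 - -16 = 333 + 16 = 349$)
$F{\left(Q,A \right)} = 648 + 9 Q$ ($F{\left(Q,A \right)} = 9 \left(Q - \left(47 - 119\right)\right) = 9 \left(Q - -72\right) = 9 \left(Q + 72\right) = 9 \left(72 + Q\right) = 648 + 9 Q$)
$F{\left(p,g{\left(-3 \right)} \right)} + \frac{-155810 + 150948}{\left(\frac{56080}{92984} - \frac{71328}{-39885}\right) - 6643} = \left(648 + 9 \cdot 349\right) + \frac{-155810 + 150948}{\left(\frac{56080}{92984} - \frac{71328}{-39885}\right) - 6643} = \left(648 + 3141\right) - \frac{4862}{\left(56080 \cdot \frac{1}{92984} - - \frac{23776}{13295}\right) - 6643} = 3789 - \frac{4862}{\left(\frac{7010}{11623} + \frac{23776}{13295}\right) - 6643} = 3789 - \frac{4862}{\frac{369546398}{154527785} - 6643} = 3789 - \frac{4862}{- \frac{1026158529357}{154527785}} = 3789 - - \frac{57793391590}{78935271489} = 3789 + \frac{57793391590}{78935271489} = \frac{299143537063411}{78935271489}$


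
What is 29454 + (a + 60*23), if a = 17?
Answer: 30851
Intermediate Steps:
29454 + (a + 60*23) = 29454 + (17 + 60*23) = 29454 + (17 + 1380) = 29454 + 1397 = 30851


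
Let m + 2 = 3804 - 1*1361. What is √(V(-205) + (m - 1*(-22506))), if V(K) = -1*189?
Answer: √24758 ≈ 157.35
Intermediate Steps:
m = 2441 (m = -2 + (3804 - 1*1361) = -2 + (3804 - 1361) = -2 + 2443 = 2441)
V(K) = -189
√(V(-205) + (m - 1*(-22506))) = √(-189 + (2441 - 1*(-22506))) = √(-189 + (2441 + 22506)) = √(-189 + 24947) = √24758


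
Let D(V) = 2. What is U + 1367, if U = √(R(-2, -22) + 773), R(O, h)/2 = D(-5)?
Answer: 1367 + √777 ≈ 1394.9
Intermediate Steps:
R(O, h) = 4 (R(O, h) = 2*2 = 4)
U = √777 (U = √(4 + 773) = √777 ≈ 27.875)
U + 1367 = √777 + 1367 = 1367 + √777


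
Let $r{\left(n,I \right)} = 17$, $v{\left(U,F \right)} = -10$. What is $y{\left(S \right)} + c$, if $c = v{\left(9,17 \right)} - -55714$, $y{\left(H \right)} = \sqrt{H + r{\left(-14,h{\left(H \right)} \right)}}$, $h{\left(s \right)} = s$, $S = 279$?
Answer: $55704 + 2 \sqrt{74} \approx 55721.0$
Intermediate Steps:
$y{\left(H \right)} = \sqrt{17 + H}$ ($y{\left(H \right)} = \sqrt{H + 17} = \sqrt{17 + H}$)
$c = 55704$ ($c = -10 - -55714 = -10 + 55714 = 55704$)
$y{\left(S \right)} + c = \sqrt{17 + 279} + 55704 = \sqrt{296} + 55704 = 2 \sqrt{74} + 55704 = 55704 + 2 \sqrt{74}$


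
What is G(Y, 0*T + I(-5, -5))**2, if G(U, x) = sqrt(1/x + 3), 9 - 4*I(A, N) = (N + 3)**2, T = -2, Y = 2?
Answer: 19/5 ≈ 3.8000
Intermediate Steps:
I(A, N) = 9/4 - (3 + N)**2/4 (I(A, N) = 9/4 - (N + 3)**2/4 = 9/4 - (3 + N)**2/4)
G(U, x) = sqrt(3 + 1/x)
G(Y, 0*T + I(-5, -5))**2 = (sqrt(3 + 1/(0*(-2) + (9/4 - (3 - 5)**2/4))))**2 = (sqrt(3 + 1/(0 + (9/4 - 1/4*(-2)**2))))**2 = (sqrt(3 + 1/(0 + (9/4 - 1/4*4))))**2 = (sqrt(3 + 1/(0 + (9/4 - 1))))**2 = (sqrt(3 + 1/(0 + 5/4)))**2 = (sqrt(3 + 1/(5/4)))**2 = (sqrt(3 + 4/5))**2 = (sqrt(19/5))**2 = (sqrt(95)/5)**2 = 19/5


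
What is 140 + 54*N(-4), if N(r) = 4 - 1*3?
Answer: 194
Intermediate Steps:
N(r) = 1 (N(r) = 4 - 3 = 1)
140 + 54*N(-4) = 140 + 54*1 = 140 + 54 = 194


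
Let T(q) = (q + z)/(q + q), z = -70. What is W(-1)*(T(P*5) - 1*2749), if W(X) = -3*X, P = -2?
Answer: -8235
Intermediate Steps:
T(q) = (-70 + q)/(2*q) (T(q) = (q - 70)/(q + q) = (-70 + q)/((2*q)) = (-70 + q)*(1/(2*q)) = (-70 + q)/(2*q))
W(-1)*(T(P*5) - 1*2749) = (-3*(-1))*((-70 - 2*5)/(2*((-2*5))) - 1*2749) = 3*((½)*(-70 - 10)/(-10) - 2749) = 3*((½)*(-⅒)*(-80) - 2749) = 3*(4 - 2749) = 3*(-2745) = -8235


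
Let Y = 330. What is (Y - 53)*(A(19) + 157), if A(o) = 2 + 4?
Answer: 45151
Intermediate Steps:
A(o) = 6
(Y - 53)*(A(19) + 157) = (330 - 53)*(6 + 157) = 277*163 = 45151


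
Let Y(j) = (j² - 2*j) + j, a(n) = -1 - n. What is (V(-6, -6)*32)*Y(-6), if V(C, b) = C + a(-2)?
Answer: -6720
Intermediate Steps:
V(C, b) = 1 + C (V(C, b) = C + (-1 - 1*(-2)) = C + (-1 + 2) = C + 1 = 1 + C)
Y(j) = j² - j
(V(-6, -6)*32)*Y(-6) = ((1 - 6)*32)*(-6*(-1 - 6)) = (-5*32)*(-6*(-7)) = -160*42 = -6720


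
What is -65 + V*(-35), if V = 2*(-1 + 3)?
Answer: -205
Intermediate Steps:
V = 4 (V = 2*2 = 4)
-65 + V*(-35) = -65 + 4*(-35) = -65 - 140 = -205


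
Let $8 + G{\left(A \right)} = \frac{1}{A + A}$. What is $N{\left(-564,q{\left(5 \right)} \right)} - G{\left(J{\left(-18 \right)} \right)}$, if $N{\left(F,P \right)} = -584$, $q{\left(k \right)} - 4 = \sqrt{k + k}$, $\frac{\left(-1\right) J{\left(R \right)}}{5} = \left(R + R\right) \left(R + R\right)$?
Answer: $- \frac{7464959}{12960} \approx -576.0$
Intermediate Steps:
$J{\left(R \right)} = - 20 R^{2}$ ($J{\left(R \right)} = - 5 \left(R + R\right) \left(R + R\right) = - 5 \cdot 2 R 2 R = - 5 \cdot 4 R^{2} = - 20 R^{2}$)
$q{\left(k \right)} = 4 + \sqrt{2} \sqrt{k}$ ($q{\left(k \right)} = 4 + \sqrt{k + k} = 4 + \sqrt{2 k} = 4 + \sqrt{2} \sqrt{k}$)
$G{\left(A \right)} = -8 + \frac{1}{2 A}$ ($G{\left(A \right)} = -8 + \frac{1}{A + A} = -8 + \frac{1}{2 A}$)
$N{\left(-564,q{\left(5 \right)} \right)} - G{\left(J{\left(-18 \right)} \right)} = -584 - \left(-8 + \frac{1}{2 \left(- 20 \left(-18\right)^{2}\right)}\right) = -584 - \left(-8 + \frac{1}{2 \left(\left(-20\right) 324\right)}\right) = -584 - \left(-8 + \frac{1}{2 \left(-6480\right)}\right) = -584 - \left(-8 + \frac{1}{2} \left(- \frac{1}{6480}\right)\right) = -584 - \left(-8 - \frac{1}{12960}\right) = -584 - - \frac{103681}{12960} = -584 + \frac{103681}{12960} = - \frac{7464959}{12960}$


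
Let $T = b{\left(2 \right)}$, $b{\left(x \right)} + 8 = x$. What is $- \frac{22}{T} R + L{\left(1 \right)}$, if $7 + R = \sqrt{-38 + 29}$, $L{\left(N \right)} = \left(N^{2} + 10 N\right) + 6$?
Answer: $- \frac{26}{3} + 11 i \approx -8.6667 + 11.0 i$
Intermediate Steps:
$b{\left(x \right)} = -8 + x$
$T = -6$ ($T = -8 + 2 = -6$)
$L{\left(N \right)} = 6 + N^{2} + 10 N$
$R = -7 + 3 i$ ($R = -7 + \sqrt{-38 + 29} = -7 + \sqrt{-9} = -7 + 3 i \approx -7.0 + 3.0 i$)
$- \frac{22}{T} R + L{\left(1 \right)} = - \frac{22}{-6} \left(-7 + 3 i\right) + \left(6 + 1^{2} + 10 \cdot 1\right) = \left(-22\right) \left(- \frac{1}{6}\right) \left(-7 + 3 i\right) + \left(6 + 1 + 10\right) = \frac{11 \left(-7 + 3 i\right)}{3} + 17 = \left(- \frac{77}{3} + 11 i\right) + 17 = - \frac{26}{3} + 11 i$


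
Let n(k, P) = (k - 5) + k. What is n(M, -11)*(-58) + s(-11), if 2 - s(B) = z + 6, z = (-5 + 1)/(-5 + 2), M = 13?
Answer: -3670/3 ≈ -1223.3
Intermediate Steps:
n(k, P) = -5 + 2*k (n(k, P) = (-5 + k) + k = -5 + 2*k)
z = 4/3 (z = -4/(-3) = -4*(-⅓) = 4/3 ≈ 1.3333)
s(B) = -16/3 (s(B) = 2 - (4/3 + 6) = 2 - 1*22/3 = 2 - 22/3 = -16/3)
n(M, -11)*(-58) + s(-11) = (-5 + 2*13)*(-58) - 16/3 = (-5 + 26)*(-58) - 16/3 = 21*(-58) - 16/3 = -1218 - 16/3 = -3670/3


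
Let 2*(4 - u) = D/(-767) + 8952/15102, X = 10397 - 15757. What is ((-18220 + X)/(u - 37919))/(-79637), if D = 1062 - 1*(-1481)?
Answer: -91044219240/11657862611930911 ≈ -7.8097e-6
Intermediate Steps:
X = -5360
D = 2543 (D = 1062 + 1481 = 2543)
u = 20700679/3861078 (u = 4 - (2543/(-767) + 8952/15102)/2 = 4 - (2543*(-1/767) + 8952*(1/15102))/2 = 4 - (-2543/767 + 1492/2517)/2 = 4 - 1/2*(-5256367/1930539) = 4 + 5256367/3861078 = 20700679/3861078 ≈ 5.3614)
((-18220 + X)/(u - 37919))/(-79637) = ((-18220 - 5360)/(20700679/3861078 - 37919))/(-79637) = -23580/(-146387516003/3861078)*(-1/79637) = -23580*(-3861078/146387516003)*(-1/79637) = (91044219240/146387516003)*(-1/79637) = -91044219240/11657862611930911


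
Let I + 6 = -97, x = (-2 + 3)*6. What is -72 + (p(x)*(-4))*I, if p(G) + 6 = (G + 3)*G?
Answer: 19704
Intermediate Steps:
x = 6 (x = 1*6 = 6)
I = -103 (I = -6 - 97 = -103)
p(G) = -6 + G*(3 + G) (p(G) = -6 + (G + 3)*G = -6 + (3 + G)*G = -6 + G*(3 + G))
-72 + (p(x)*(-4))*I = -72 + ((-6 + 6² + 3*6)*(-4))*(-103) = -72 + ((-6 + 36 + 18)*(-4))*(-103) = -72 + (48*(-4))*(-103) = -72 - 192*(-103) = -72 + 19776 = 19704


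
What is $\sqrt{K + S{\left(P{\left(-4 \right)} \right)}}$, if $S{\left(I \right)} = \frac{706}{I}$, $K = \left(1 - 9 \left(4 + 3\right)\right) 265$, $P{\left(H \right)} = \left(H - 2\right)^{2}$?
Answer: $\frac{i \sqrt{590774}}{6} \approx 128.1 i$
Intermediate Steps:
$P{\left(H \right)} = \left(-2 + H\right)^{2}$
$K = -16430$ ($K = \left(1 - 63\right) 265 = \left(-62\right) 265 = -16430$)
$\sqrt{K + S{\left(P{\left(-4 \right)} \right)}} = \sqrt{-16430 + \frac{706}{\left(-2 - 4\right)^{2}}} = \sqrt{-16430 + \frac{706}{\left(-6\right)^{2}}} = \sqrt{-16430 + \frac{706}{36}} = \sqrt{-16430 + 706 \cdot \frac{1}{36}} = \sqrt{-16430 + \frac{353}{18}} = \sqrt{- \frac{295387}{18}} = \frac{i \sqrt{590774}}{6}$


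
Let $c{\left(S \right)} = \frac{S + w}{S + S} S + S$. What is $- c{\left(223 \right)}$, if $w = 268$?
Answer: $- \frac{937}{2} \approx -468.5$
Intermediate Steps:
$c{\left(S \right)} = 134 + \frac{3 S}{2}$ ($c{\left(S \right)} = \frac{S + 268}{S + S} S + S = \frac{268 + S}{2 S} S + S = \left(134 + \frac{S}{2}\right) + S = 134 + \frac{3 S}{2}$)
$- c{\left(223 \right)} = - (134 + \frac{3}{2} \cdot 223) = - (134 + \frac{669}{2}) = \left(-1\right) \frac{937}{2} = - \frac{937}{2}$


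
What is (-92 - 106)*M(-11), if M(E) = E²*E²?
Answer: -2898918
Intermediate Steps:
M(E) = E⁴
(-92 - 106)*M(-11) = (-92 - 106)*(-11)⁴ = -198*14641 = -2898918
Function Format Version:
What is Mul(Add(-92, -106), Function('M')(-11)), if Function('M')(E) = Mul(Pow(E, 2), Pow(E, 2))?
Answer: -2898918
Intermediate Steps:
Function('M')(E) = Pow(E, 4)
Mul(Add(-92, -106), Function('M')(-11)) = Mul(Add(-92, -106), Pow(-11, 4)) = Mul(-198, 14641) = -2898918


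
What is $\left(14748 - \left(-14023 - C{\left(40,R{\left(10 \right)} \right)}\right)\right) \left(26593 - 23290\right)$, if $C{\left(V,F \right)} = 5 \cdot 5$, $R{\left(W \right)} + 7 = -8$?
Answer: $95113188$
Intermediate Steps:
$R{\left(W \right)} = -15$ ($R{\left(W \right)} = -7 - 8 = -15$)
$C{\left(V,F \right)} = 25$
$\left(14748 - \left(-14023 - C{\left(40,R{\left(10 \right)} \right)}\right)\right) \left(26593 - 23290\right) = \left(14748 + \left(\left(-127 + 25\right) - -14150\right)\right) \left(26593 - 23290\right) = \left(14748 + \left(-102 + 14150\right)\right) 3303 = \left(14748 + 14048\right) 3303 = 28796 \cdot 3303 = 95113188$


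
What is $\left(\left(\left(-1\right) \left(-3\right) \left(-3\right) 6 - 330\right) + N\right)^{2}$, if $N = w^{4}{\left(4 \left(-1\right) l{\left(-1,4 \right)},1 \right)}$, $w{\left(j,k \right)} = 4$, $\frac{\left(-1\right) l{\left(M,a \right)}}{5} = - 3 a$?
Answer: $16384$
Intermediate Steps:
$l{\left(M,a \right)} = 15 a$ ($l{\left(M,a \right)} = - 5 \left(- 3 a\right) = 15 a$)
$N = 256$ ($N = 4^{4} = 256$)
$\left(\left(\left(-1\right) \left(-3\right) \left(-3\right) 6 - 330\right) + N\right)^{2} = \left(\left(\left(-1\right) \left(-3\right) \left(-3\right) 6 - 330\right) + 256\right)^{2} = \left(\left(3 \left(-3\right) 6 - 330\right) + 256\right)^{2} = \left(\left(\left(-9\right) 6 - 330\right) + 256\right)^{2} = \left(\left(-54 - 330\right) + 256\right)^{2} = \left(-384 + 256\right)^{2} = \left(-128\right)^{2} = 16384$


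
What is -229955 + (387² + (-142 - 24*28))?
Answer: -81000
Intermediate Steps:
-229955 + (387² + (-142 - 24*28)) = -229955 + (149769 + (-142 - 672)) = -229955 + (149769 - 814) = -229955 + 148955 = -81000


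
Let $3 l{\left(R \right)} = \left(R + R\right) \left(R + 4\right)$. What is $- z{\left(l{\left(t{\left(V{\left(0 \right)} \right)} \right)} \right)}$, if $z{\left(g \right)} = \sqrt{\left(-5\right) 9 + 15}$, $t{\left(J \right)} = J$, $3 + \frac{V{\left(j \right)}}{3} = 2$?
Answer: $- i \sqrt{30} \approx - 5.4772 i$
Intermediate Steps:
$V{\left(j \right)} = -3$ ($V{\left(j \right)} = -9 + 3 \cdot 2 = -9 + 6 = -3$)
$l{\left(R \right)} = \frac{2 R \left(4 + R\right)}{3}$ ($l{\left(R \right)} = \frac{\left(R + R\right) \left(R + 4\right)}{3} = \frac{2 R \left(4 + R\right)}{3}$)
$z{\left(g \right)} = i \sqrt{30}$ ($z{\left(g \right)} = \sqrt{-45 + 15} = \sqrt{-30} = i \sqrt{30}$)
$- z{\left(l{\left(t{\left(V{\left(0 \right)} \right)} \right)} \right)} = - i \sqrt{30}$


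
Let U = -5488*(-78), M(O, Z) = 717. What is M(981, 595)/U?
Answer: 239/142688 ≈ 0.0016750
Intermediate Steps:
U = 428064
M(981, 595)/U = 717/428064 = 717*(1/428064) = 239/142688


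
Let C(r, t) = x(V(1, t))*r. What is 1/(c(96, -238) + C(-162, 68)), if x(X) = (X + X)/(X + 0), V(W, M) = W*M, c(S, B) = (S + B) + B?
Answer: -1/704 ≈ -0.0014205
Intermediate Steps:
c(S, B) = S + 2*B (c(S, B) = (B + S) + B = S + 2*B)
V(W, M) = M*W
x(X) = 2 (x(X) = (2*X)/X = 2)
C(r, t) = 2*r
1/(c(96, -238) + C(-162, 68)) = 1/((96 + 2*(-238)) + 2*(-162)) = 1/((96 - 476) - 324) = 1/(-380 - 324) = 1/(-704) = -1/704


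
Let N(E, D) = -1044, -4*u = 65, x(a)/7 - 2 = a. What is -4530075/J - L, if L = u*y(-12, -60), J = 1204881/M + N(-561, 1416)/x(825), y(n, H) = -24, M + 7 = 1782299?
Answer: -15580632272713630/1704781087 ≈ -9.1394e+6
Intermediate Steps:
M = 1782292 (M = -7 + 1782299 = 1782292)
x(a) = 14 + 7*a
u = -65/4 (u = -¼*65 = -65/4 ≈ -16.250)
J = 5114343261/10317688388 (J = 1204881/1782292 - 1044/(14 + 7*825) = 1204881*(1/1782292) - 1044/(14 + 5775) = 1204881/1782292 - 1044/5789 = 5114343261/10317688388 ≈ 0.49569)
L = 390 (L = -65/4*(-24) = 390)
-4530075/J - L = -4530075/5114343261/10317688388 - 1*390 = -4530075*10317688388/5114343261 - 390 = -15579967408089700/1704781087 - 390 = -15580632272713630/1704781087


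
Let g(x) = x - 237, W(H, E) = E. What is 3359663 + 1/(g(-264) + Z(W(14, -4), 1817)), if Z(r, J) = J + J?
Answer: 10525824180/3133 ≈ 3.3597e+6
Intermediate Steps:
g(x) = -237 + x
Z(r, J) = 2*J
3359663 + 1/(g(-264) + Z(W(14, -4), 1817)) = 3359663 + 1/((-237 - 264) + 2*1817) = 3359663 + 1/(-501 + 3634) = 3359663 + 1/3133 = 10525824180/3133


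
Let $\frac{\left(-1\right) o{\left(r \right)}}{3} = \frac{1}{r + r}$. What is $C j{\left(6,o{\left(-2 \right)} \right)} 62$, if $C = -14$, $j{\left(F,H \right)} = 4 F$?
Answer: $-20832$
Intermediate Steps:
$o{\left(r \right)} = - \frac{3}{2 r}$ ($o{\left(r \right)} = - \frac{3}{r + r} = - \frac{3}{2 r}$)
$C j{\left(6,o{\left(-2 \right)} \right)} 62 = - 14 \cdot 4 \cdot 6 \cdot 62 = \left(-14\right) 24 \cdot 62 = \left(-336\right) 62 = -20832$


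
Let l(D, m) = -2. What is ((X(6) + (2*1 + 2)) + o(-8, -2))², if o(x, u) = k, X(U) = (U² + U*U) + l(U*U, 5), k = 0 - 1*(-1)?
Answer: 5625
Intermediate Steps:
k = 1 (k = 0 + 1 = 1)
X(U) = -2 + 2*U² (X(U) = (U² + U*U) - 2 = (U² + U²) - 2 = 2*U² - 2 = -2 + 2*U²)
o(x, u) = 1
((X(6) + (2*1 + 2)) + o(-8, -2))² = (((-2 + 2*6²) + (2*1 + 2)) + 1)² = (((-2 + 2*36) + (2 + 2)) + 1)² = (((-2 + 72) + 4) + 1)² = ((70 + 4) + 1)² = (74 + 1)² = 75² = 5625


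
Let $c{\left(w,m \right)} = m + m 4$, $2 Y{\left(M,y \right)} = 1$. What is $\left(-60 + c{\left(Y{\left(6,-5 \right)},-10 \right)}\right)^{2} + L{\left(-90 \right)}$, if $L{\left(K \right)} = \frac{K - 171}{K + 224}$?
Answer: $\frac{1621139}{134} \approx 12098.0$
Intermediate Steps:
$Y{\left(M,y \right)} = \frac{1}{2}$ ($Y{\left(M,y \right)} = \frac{1}{2} \cdot 1 = \frac{1}{2}$)
$c{\left(w,m \right)} = 5 m$ ($c{\left(w,m \right)} = m + 4 m = 5 m$)
$L{\left(K \right)} = \frac{-171 + K}{224 + K}$
$\left(-60 + c{\left(Y{\left(6,-5 \right)},-10 \right)}\right)^{2} + L{\left(-90 \right)} = \left(-60 + 5 \left(-10\right)\right)^{2} + \frac{-171 - 90}{224 - 90} = \left(-60 - 50\right)^{2} + \frac{1}{134} \left(-261\right) = \left(-110\right)^{2} + \frac{1}{134} \left(-261\right) = 12100 - \frac{261}{134} = \frac{1621139}{134}$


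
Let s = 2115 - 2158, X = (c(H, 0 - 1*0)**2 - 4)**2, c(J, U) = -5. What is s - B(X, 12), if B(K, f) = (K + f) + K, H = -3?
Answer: -937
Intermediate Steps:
X = 441 (X = ((-5)**2 - 4)**2 = (25 - 4)**2 = 21**2 = 441)
B(K, f) = f + 2*K
s = -43
s - B(X, 12) = -43 - (12 + 2*441) = -43 - (12 + 882) = -43 - 1*894 = -43 - 894 = -937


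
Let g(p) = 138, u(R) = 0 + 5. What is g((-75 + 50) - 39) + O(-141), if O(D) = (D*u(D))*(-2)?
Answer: 1548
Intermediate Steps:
u(R) = 5
O(D) = -10*D (O(D) = (D*5)*(-2) = (5*D)*(-2) = -10*D)
g((-75 + 50) - 39) + O(-141) = 138 - 10*(-141) = 138 + 1410 = 1548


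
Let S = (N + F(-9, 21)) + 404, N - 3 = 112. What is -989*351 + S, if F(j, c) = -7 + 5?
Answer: -346622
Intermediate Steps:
N = 115 (N = 3 + 112 = 115)
F(j, c) = -2
S = 517 (S = (115 - 2) + 404 = 113 + 404 = 517)
-989*351 + S = -989*351 + 517 = -347139 + 517 = -346622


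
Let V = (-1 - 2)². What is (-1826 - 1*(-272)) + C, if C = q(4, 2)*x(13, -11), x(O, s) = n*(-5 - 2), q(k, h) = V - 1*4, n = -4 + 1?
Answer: -1449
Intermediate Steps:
V = 9 (V = (-3)² = 9)
n = -3
q(k, h) = 5 (q(k, h) = 9 - 1*4 = 9 - 4 = 5)
x(O, s) = 21 (x(O, s) = -3*(-5 - 2) = -3*(-7) = 21)
C = 105 (C = 5*21 = 105)
(-1826 - 1*(-272)) + C = (-1826 - 1*(-272)) + 105 = (-1826 + 272) + 105 = -1554 + 105 = -1449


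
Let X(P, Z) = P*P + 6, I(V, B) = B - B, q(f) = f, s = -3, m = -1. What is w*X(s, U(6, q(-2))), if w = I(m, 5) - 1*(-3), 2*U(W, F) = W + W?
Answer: 45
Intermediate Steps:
U(W, F) = W (U(W, F) = (W + W)/2 = (2*W)/2 = W)
I(V, B) = 0
X(P, Z) = 6 + P² (X(P, Z) = P² + 6 = 6 + P²)
w = 3 (w = 0 - 1*(-3) = 0 + 3 = 3)
w*X(s, U(6, q(-2))) = 3*(6 + (-3)²) = 3*(6 + 9) = 3*15 = 45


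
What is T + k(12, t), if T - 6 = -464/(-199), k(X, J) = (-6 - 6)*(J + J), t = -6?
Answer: 30314/199 ≈ 152.33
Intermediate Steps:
k(X, J) = -24*J
T = 1658/199 (T = 6 - 464/(-199) = 6 - 464*(-1/199) = 6 + 464/199 = 1658/199 ≈ 8.3317)
T + k(12, t) = 1658/199 - 24*(-6) = 1658/199 + 144 = 30314/199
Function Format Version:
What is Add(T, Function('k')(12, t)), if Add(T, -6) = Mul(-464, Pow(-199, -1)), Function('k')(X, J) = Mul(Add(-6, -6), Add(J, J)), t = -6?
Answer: Rational(30314, 199) ≈ 152.33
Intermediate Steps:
Function('k')(X, J) = Mul(-24, J) (Function('k')(X, J) = Mul(-12, Mul(2, J)) = Mul(-24, J))
T = Rational(1658, 199) (T = Add(6, Mul(-464, Pow(-199, -1))) = Add(6, Mul(-464, Rational(-1, 199))) = Add(6, Rational(464, 199)) = Rational(1658, 199) ≈ 8.3317)
Add(T, Function('k')(12, t)) = Add(Rational(1658, 199), Mul(-24, -6)) = Add(Rational(1658, 199), 144) = Rational(30314, 199)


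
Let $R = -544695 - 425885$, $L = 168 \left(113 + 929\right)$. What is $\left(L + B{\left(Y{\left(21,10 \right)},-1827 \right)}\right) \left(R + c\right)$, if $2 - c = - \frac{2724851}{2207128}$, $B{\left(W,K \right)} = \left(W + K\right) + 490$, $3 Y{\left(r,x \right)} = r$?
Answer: $- \frac{26582400408045397}{157652} \approx -1.6861 \cdot 10^{11}$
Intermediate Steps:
$Y{\left(r,x \right)} = \frac{r}{3}$
$B{\left(W,K \right)} = 490 + K + W$ ($B{\left(W,K \right)} = \left(K + W\right) + 490 = 490 + K + W$)
$c = \frac{7139107}{2207128}$ ($c = 2 - - \frac{2724851}{2207128} = 2 + \frac{2724851}{2207128} = \frac{7139107}{2207128} \approx 3.2346$)
$L = 175056$ ($L = 168 \cdot 1042 = 175056$)
$R = -970580$
$\left(L + B{\left(Y{\left(21,10 \right)},-1827 \right)}\right) \left(R + c\right) = \left(175056 + \left(490 - 1827 + \frac{1}{3} \cdot 21\right)\right) \left(-970580 + \frac{7139107}{2207128}\right) = \left(175056 + \left(490 - 1827 + 7\right)\right) \left(- \frac{2142187155133}{2207128}\right) = \left(175056 - 1330\right) \left(- \frac{2142187155133}{2207128}\right) = 173726 \left(- \frac{2142187155133}{2207128}\right) = - \frac{26582400408045397}{157652}$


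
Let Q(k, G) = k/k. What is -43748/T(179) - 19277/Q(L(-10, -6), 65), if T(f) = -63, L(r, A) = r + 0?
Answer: -1170703/63 ≈ -18583.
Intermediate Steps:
L(r, A) = r
Q(k, G) = 1
-43748/T(179) - 19277/Q(L(-10, -6), 65) = -43748/(-63) - 19277/1 = -43748*(-1/63) - 19277*1 = 43748/63 - 19277 = -1170703/63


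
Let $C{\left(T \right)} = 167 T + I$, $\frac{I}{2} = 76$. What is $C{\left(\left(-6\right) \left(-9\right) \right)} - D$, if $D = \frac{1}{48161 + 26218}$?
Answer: $\frac{682055429}{74379} \approx 9170.0$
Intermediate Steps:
$I = 152$ ($I = 2 \cdot 76 = 152$)
$C{\left(T \right)} = 152 + 167 T$ ($C{\left(T \right)} = 167 T + 152 = 152 + 167 T$)
$D = \frac{1}{74379} \approx 1.3445 \cdot 10^{-5}$
$C{\left(\left(-6\right) \left(-9\right) \right)} - D = \left(152 + 167 \left(\left(-6\right) \left(-9\right)\right)\right) - \frac{1}{74379} = \left(152 + 167 \cdot 54\right) - \frac{1}{74379} = \left(152 + 9018\right) - \frac{1}{74379} = 9170 - \frac{1}{74379} = \frac{682055429}{74379}$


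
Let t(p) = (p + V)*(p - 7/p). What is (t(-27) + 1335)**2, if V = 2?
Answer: 2926269025/729 ≈ 4.0141e+6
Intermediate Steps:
t(p) = (2 + p)*(p - 7/p) (t(p) = (p + 2)*(p - 7/p) = (2 + p)*(p - 7/p))
(t(-27) + 1335)**2 = ((-7 + (-27)**2 - 14/(-27) + 2*(-27)) + 1335)**2 = ((-7 + 729 - 14*(-1/27) - 54) + 1335)**2 = ((-7 + 729 + 14/27 - 54) + 1335)**2 = (18050/27 + 1335)**2 = (54095/27)**2 = 2926269025/729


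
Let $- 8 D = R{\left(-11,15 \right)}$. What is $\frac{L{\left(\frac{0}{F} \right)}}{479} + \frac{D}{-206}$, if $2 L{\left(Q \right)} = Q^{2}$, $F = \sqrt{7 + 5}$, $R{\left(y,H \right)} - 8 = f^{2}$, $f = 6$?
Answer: $\frac{11}{412} \approx 0.026699$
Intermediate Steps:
$R{\left(y,H \right)} = 44$ ($R{\left(y,H \right)} = 8 + 6^{2} = 8 + 36 = 44$)
$F = 2 \sqrt{3}$ ($F = \sqrt{12} = 2 \sqrt{3} \approx 3.4641$)
$D = - \frac{11}{2}$ ($D = \left(- \frac{1}{8}\right) 44 = - \frac{11}{2} \approx -5.5$)
$L{\left(Q \right)} = \frac{Q^{2}}{2}$
$\frac{L{\left(\frac{0}{F} \right)}}{479} + \frac{D}{-206} = \frac{\frac{1}{2} \left(\frac{0}{2 \sqrt{3}}\right)^{2}}{479} - \frac{11}{2 \left(-206\right)} = \frac{\left(0 \frac{\sqrt{3}}{6}\right)^{2}}{2} \cdot \frac{1}{479} - - \frac{11}{412} = \frac{0^{2}}{2} \cdot \frac{1}{479} + \frac{11}{412} = \frac{1}{2} \cdot 0 \cdot \frac{1}{479} + \frac{11}{412} = 0 \cdot \frac{1}{479} + \frac{11}{412} = 0 + \frac{11}{412} = \frac{11}{412}$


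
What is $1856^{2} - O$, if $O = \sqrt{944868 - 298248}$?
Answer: $3444736 - 2 \sqrt{161655} \approx 3.4439 \cdot 10^{6}$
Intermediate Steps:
$O = 2 \sqrt{161655}$ ($O = \sqrt{646620} = 2 \sqrt{161655} \approx 804.13$)
$1856^{2} - O = 1856^{2} - 2 \sqrt{161655} = 3444736 - 2 \sqrt{161655}$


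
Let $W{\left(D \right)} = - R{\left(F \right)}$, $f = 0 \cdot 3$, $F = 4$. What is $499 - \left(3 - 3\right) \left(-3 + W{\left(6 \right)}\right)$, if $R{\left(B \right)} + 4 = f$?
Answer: $499$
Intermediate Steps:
$f = 0$
$R{\left(B \right)} = -4$ ($R{\left(B \right)} = -4 + 0 = -4$)
$W{\left(D \right)} = 4$ ($W{\left(D \right)} = \left(-1\right) \left(-4\right) = 4$)
$499 - \left(3 - 3\right) \left(-3 + W{\left(6 \right)}\right) = 499 - \left(3 - 3\right) \left(-3 + 4\right) = 499 - 0 \cdot 1 = 499 - 0 = 499 + 0 = 499$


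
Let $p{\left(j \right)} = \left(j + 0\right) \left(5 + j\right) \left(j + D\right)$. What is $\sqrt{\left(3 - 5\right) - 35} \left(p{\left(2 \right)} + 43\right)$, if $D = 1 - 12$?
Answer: $- 83 i \sqrt{37} \approx - 504.87 i$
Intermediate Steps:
$D = -11$ ($D = 1 - 12 = -11$)
$p{\left(j \right)} = j \left(-11 + j\right) \left(5 + j\right)$ ($p{\left(j \right)} = \left(j + 0\right) \left(5 + j\right) \left(j - 11\right) = j \left(5 + j\right) \left(-11 + j\right) = j \left(-11 + j\right) \left(5 + j\right)$)
$\sqrt{\left(3 - 5\right) - 35} \left(p{\left(2 \right)} + 43\right) = \sqrt{\left(3 - 5\right) - 35} \left(2 \left(-55 + 2^{2} - 12\right) + 43\right) = \sqrt{\left(3 - 5\right) - 35} \left(2 \left(-55 + 4 - 12\right) + 43\right) = \sqrt{-2 - 35} \left(2 \left(-63\right) + 43\right) = \sqrt{-37} \left(-126 + 43\right) = i \sqrt{37} \left(-83\right) = - 83 i \sqrt{37}$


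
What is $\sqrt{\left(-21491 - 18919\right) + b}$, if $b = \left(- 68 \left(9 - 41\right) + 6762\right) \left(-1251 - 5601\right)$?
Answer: $i \sqrt{61283586} \approx 7828.4 i$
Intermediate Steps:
$b = -61243176$ ($b = \left(\left(-68\right) \left(-32\right) + 6762\right) \left(-6852\right) = \left(2176 + 6762\right) \left(-6852\right) = 8938 \left(-6852\right) = -61243176$)
$\sqrt{\left(-21491 - 18919\right) + b} = \sqrt{\left(-21491 - 18919\right) - 61243176} = \sqrt{-40410 - 61243176} = \sqrt{-61283586} = i \sqrt{61283586}$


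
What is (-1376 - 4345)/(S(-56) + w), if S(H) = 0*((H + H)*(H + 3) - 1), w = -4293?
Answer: 1907/1431 ≈ 1.3326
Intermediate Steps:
S(H) = 0 (S(H) = 0*((2*H)*(3 + H) - 1) = 0*(2*H*(3 + H) - 1) = 0*(-1 + 2*H*(3 + H)) = 0)
(-1376 - 4345)/(S(-56) + w) = (-1376 - 4345)/(0 - 4293) = -5721/(-4293) = -5721*(-1/4293) = 1907/1431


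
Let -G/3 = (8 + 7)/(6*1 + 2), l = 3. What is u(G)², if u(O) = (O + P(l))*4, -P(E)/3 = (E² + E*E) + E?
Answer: 301401/4 ≈ 75350.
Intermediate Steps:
G = -45/8 (G = -3*(8 + 7)/(6*1 + 2) = -45/(6 + 2) = -45/8 ≈ -5.6250)
P(E) = -6*E² - 3*E (P(E) = -3*((E² + E*E) + E) = -3*((E² + E²) + E) = -3*(2*E² + E) = -3*(E + 2*E²) = -6*E² - 3*E)
u(O) = -252 + 4*O (u(O) = (O - 3*3*(1 + 2*3))*4 = (O - 3*3*(1 + 6))*4 = (O - 3*3*7)*4 = (O - 63)*4 = (-63 + O)*4 = -252 + 4*O)
u(G)² = (-252 + 4*(-45/8))² = (-252 - 45/2)² = (-549/2)² = 301401/4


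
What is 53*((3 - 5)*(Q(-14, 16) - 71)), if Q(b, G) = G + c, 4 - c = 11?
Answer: 6572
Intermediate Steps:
c = -7 (c = 4 - 1*11 = 4 - 11 = -7)
Q(b, G) = -7 + G (Q(b, G) = G - 7 = -7 + G)
53*((3 - 5)*(Q(-14, 16) - 71)) = 53*((3 - 5)*((-7 + 16) - 71)) = 53*(-2*(9 - 71)) = 53*(-2*(-62)) = 53*124 = 6572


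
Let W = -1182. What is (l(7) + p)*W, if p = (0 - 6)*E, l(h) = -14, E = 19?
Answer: 151296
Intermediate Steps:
p = -114 (p = (0 - 6)*19 = -6*19 = -114)
(l(7) + p)*W = (-14 - 114)*(-1182) = -128*(-1182) = 151296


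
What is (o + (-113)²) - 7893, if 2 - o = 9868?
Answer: -4990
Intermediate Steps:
o = -9866 (o = 2 - 1*9868 = 2 - 9868 = -9866)
(o + (-113)²) - 7893 = (-9866 + (-113)²) - 7893 = (-9866 + 12769) - 7893 = 2903 - 7893 = -4990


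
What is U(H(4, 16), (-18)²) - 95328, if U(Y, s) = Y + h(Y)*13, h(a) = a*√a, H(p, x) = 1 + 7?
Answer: -95320 + 208*√2 ≈ -95026.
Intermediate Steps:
H(p, x) = 8
h(a) = a^(3/2)
U(Y, s) = Y + 13*Y^(3/2) (U(Y, s) = Y + Y^(3/2)*13 = Y + 13*Y^(3/2))
U(H(4, 16), (-18)²) - 95328 = (8 + 13*8^(3/2)) - 95328 = (8 + 13*(16*√2)) - 95328 = (8 + 208*√2) - 95328 = -95320 + 208*√2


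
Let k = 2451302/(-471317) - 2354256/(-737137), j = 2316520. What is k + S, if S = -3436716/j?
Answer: -100336224495755093/28743479392188110 ≈ -3.4907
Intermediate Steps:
S = -859179/579130 (S = -3436716/2316520 = -3436716*1/2316520 = -859179/579130 ≈ -1.4836)
k = -99620646746/49632171347 (k = 2451302*(-1/471317) - 2354256*(-1/737137) = -350186/67331 + 2354256/737137 = -99620646746/49632171347 ≈ -2.0072)
k + S = -99620646746/49632171347 - 859179/579130 = -100336224495755093/28743479392188110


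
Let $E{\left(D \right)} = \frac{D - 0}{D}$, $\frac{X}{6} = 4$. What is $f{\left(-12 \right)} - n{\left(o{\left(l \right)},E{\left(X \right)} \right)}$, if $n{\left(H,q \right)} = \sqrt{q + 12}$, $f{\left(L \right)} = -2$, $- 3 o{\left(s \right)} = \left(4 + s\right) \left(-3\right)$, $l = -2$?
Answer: $-2 - \sqrt{13} \approx -5.6056$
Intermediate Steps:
$X = 24$ ($X = 6 \cdot 4 = 24$)
$o{\left(s \right)} = 4 + s$ ($o{\left(s \right)} = - \frac{\left(4 + s\right) \left(-3\right)}{3} = - \frac{-12 - 3 s}{3} = 4 + s$)
$E{\left(D \right)} = 1$ ($E{\left(D \right)} = \frac{D + 0}{D} = \frac{D}{D} = 1$)
$n{\left(H,q \right)} = \sqrt{12 + q}$
$f{\left(-12 \right)} - n{\left(o{\left(l \right)},E{\left(X \right)} \right)} = -2 - \sqrt{12 + 1} = -2 - \sqrt{13}$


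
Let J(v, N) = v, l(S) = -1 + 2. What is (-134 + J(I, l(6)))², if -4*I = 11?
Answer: 299209/16 ≈ 18701.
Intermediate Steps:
l(S) = 1
I = -11/4 (I = -¼*11 = -11/4 ≈ -2.7500)
(-134 + J(I, l(6)))² = (-134 - 11/4)² = (-547/4)² = 299209/16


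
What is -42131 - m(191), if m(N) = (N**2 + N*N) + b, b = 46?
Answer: -115139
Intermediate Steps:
m(N) = 46 + 2*N**2 (m(N) = (N**2 + N*N) + 46 = (N**2 + N**2) + 46 = 2*N**2 + 46 = 46 + 2*N**2)
-42131 - m(191) = -42131 - (46 + 2*191**2) = -42131 - (46 + 2*36481) = -42131 - (46 + 72962) = -42131 - 1*73008 = -42131 - 73008 = -115139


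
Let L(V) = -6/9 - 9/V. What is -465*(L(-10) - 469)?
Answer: 435953/2 ≈ 2.1798e+5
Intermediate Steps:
L(V) = -2/3 - 9/V (L(V) = -6*1/9 - 9/V = -2/3 - 9/V)
-465*(L(-10) - 469) = -465*((-2/3 - 9/(-10)) - 469) = -465*((-2/3 - 9*(-1/10)) - 469) = -465*((-2/3 + 9/10) - 469) = -465*(7/30 - 469) = -465*(-14063)/30 = -1*(-435953/2) = 435953/2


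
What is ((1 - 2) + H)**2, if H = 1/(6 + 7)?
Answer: 144/169 ≈ 0.85207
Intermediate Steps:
H = 1/13 ≈ 0.076923
((1 - 2) + H)**2 = ((1 - 2) + 1/13)**2 = (-1 + 1/13)**2 = (-12/13)**2 = 144/169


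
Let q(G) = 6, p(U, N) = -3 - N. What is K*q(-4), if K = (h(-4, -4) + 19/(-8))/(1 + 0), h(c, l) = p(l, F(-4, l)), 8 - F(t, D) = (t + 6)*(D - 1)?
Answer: -561/4 ≈ -140.25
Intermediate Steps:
F(t, D) = 8 - (-1 + D)*(6 + t) (F(t, D) = 8 - (t + 6)*(D - 1) = 8 - (6 + t)*(-1 + D) = 8 - (-1 + D)*(6 + t))
h(c, l) = -13 + 2*l (h(c, l) = -3 - (14 - 4 - 6*l - 1*l*(-4)) = -3 - (14 - 4 - 6*l + 4*l) = -3 - (10 - 2*l) = -3 + (-10 + 2*l) = -13 + 2*l)
K = -187/8 (K = ((-13 + 2*(-4)) + 19/(-8))/(1 + 0) = ((-13 - 8) + 19*(-⅛))/1 = (-21 - 19/8)*1 = -187/8*1 = -187/8 ≈ -23.375)
K*q(-4) = -187/8*6 = -561/4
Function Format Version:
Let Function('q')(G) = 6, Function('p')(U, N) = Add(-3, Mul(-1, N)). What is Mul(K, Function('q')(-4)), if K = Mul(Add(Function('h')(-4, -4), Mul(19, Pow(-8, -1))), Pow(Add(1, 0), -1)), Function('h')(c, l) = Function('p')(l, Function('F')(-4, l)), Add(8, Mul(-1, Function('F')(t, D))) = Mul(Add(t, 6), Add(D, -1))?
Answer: Rational(-561, 4) ≈ -140.25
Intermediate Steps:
Function('F')(t, D) = Add(8, Mul(-1, Add(-1, D), Add(6, t))) (Function('F')(t, D) = Add(8, Mul(-1, Mul(Add(t, 6), Add(D, -1)))) = Add(8, Mul(-1, Mul(Add(6, t), Add(-1, D)))) = Add(8, Mul(-1, Mul(Add(-1, D), Add(6, t)))) = Add(8, Mul(-1, Add(-1, D), Add(6, t))))
Function('h')(c, l) = Add(-13, Mul(2, l)) (Function('h')(c, l) = Add(-3, Mul(-1, Add(14, -4, Mul(-6, l), Mul(-1, l, -4)))) = Add(-3, Mul(-1, Add(14, -4, Mul(-6, l), Mul(4, l)))) = Add(-3, Mul(-1, Add(10, Mul(-2, l)))) = Add(-3, Add(-10, Mul(2, l))) = Add(-13, Mul(2, l)))
K = Rational(-187, 8) (K = Mul(Add(Add(-13, Mul(2, -4)), Mul(19, Pow(-8, -1))), Pow(Add(1, 0), -1)) = Mul(Add(Add(-13, -8), Mul(19, Rational(-1, 8))), Pow(1, -1)) = Mul(Add(-21, Rational(-19, 8)), 1) = Mul(Rational(-187, 8), 1) = Rational(-187, 8) ≈ -23.375)
Mul(K, Function('q')(-4)) = Mul(Rational(-187, 8), 6) = Rational(-561, 4)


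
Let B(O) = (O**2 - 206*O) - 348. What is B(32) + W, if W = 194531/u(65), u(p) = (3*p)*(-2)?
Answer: -2501771/390 ≈ -6414.8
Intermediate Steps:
u(p) = -6*p
B(O) = -348 + O**2 - 206*O
W = -194531/390 (W = 194531/((-6*65)) = 194531/(-390) = 194531*(-1/390) = -194531/390 ≈ -498.80)
B(32) + W = (-348 + 32**2 - 206*32) - 194531/390 = (-348 + 1024 - 6592) - 194531/390 = -5916 - 194531/390 = -2501771/390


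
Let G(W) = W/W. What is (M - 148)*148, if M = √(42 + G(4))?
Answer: -21904 + 148*√43 ≈ -20934.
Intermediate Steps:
G(W) = 1
M = √43 (M = √(42 + 1) = √43 ≈ 6.5574)
(M - 148)*148 = (√43 - 148)*148 = (-148 + √43)*148 = -21904 + 148*√43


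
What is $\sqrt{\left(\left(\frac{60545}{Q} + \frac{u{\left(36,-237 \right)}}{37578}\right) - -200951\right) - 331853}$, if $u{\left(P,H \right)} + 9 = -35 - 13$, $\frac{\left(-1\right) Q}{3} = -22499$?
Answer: $\frac{i \sqrt{93570094185093724054974}}{845467422} \approx 361.8 i$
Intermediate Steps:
$Q = 67497$ ($Q = \left(-3\right) \left(-22499\right) = 67497$)
$u{\left(P,H \right)} = -57$ ($u{\left(P,H \right)} = -9 - 48 = -57$)
$\sqrt{\left(\left(\frac{60545}{Q} + \frac{u{\left(36,-237 \right)}}{37578}\right) - -200951\right) - 331853} = \sqrt{\left(\left(\frac{60545}{67497} - \frac{57}{37578}\right) - -200951\right) - 331853} = \sqrt{\left(\left(60545 \cdot \frac{1}{67497} - \frac{19}{12526}\right) + 200951\right) - 331853} = \sqrt{\left(\left(\frac{60545}{67497} - \frac{19}{12526}\right) + 200951\right) - 331853} = \sqrt{\left(\frac{757104227}{845467422} + 200951\right) - 331853} = \sqrt{\frac{169898281022549}{845467422} - 331853} = \sqrt{- \frac{110672619370417}{845467422}} = \frac{i \sqrt{93570094185093724054974}}{845467422}$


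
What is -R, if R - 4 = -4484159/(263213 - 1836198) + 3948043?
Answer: -6210223194454/1572985 ≈ -3.9480e+6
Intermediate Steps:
R = 6210223194454/1572985 (R = 4 + (-4484159/(263213 - 1836198) + 3948043) = 4 + (-4484159/(-1572985) + 3948043) = 4 + (-4484159*(-1/1572985) + 3948043) = 4 + (4484159/1572985 + 3948043) = 4 + 6210216902514/1572985 = 6210223194454/1572985 ≈ 3.9480e+6)
-R = -1*6210223194454/1572985 = -6210223194454/1572985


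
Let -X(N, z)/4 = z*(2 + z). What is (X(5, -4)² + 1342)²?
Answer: 5597956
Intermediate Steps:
X(N, z) = -4*z*(2 + z)
(X(5, -4)² + 1342)² = ((-4*(-4)*(2 - 4))² + 1342)² = ((-4*(-4)*(-2))² + 1342)² = ((-32)² + 1342)² = (1024 + 1342)² = 2366² = 5597956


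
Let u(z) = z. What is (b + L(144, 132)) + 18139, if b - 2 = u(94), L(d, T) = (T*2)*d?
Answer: 56251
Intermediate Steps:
L(d, T) = 2*T*d (L(d, T) = (2*T)*d = 2*T*d)
b = 96 (b = 2 + 94 = 96)
(b + L(144, 132)) + 18139 = (96 + 2*132*144) + 18139 = (96 + 38016) + 18139 = 38112 + 18139 = 56251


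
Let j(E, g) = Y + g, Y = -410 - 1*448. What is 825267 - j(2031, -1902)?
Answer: 828027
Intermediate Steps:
Y = -858 (Y = -410 - 448 = -858)
j(E, g) = -858 + g
825267 - j(2031, -1902) = 825267 - (-858 - 1902) = 825267 - 1*(-2760) = 825267 + 2760 = 828027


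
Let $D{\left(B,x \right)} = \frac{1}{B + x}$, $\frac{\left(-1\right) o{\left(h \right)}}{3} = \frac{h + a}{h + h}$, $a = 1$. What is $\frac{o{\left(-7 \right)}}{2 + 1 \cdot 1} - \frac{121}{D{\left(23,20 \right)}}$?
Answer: $- \frac{36424}{7} \approx -5203.4$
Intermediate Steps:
$o{\left(h \right)} = - \frac{3 \left(1 + h\right)}{2 h}$ ($o{\left(h \right)} = - 3 \frac{h + 1}{h + h} = - 3 \frac{1 + h}{2 h} = - \frac{3 \left(1 + h\right)}{2 h}$)
$\frac{o{\left(-7 \right)}}{2 + 1 \cdot 1} - \frac{121}{D{\left(23,20 \right)}} = \frac{\frac{3}{2} \frac{1}{-7} \left(-1 - -7\right)}{2 + 1 \cdot 1} - \frac{121}{\frac{1}{23 + 20}} = \frac{\frac{3}{2} \left(- \frac{1}{7}\right) \left(-1 + 7\right)}{2 + 1} - \frac{121}{\frac{1}{43}} = \frac{\frac{3}{2} \left(- \frac{1}{7}\right) 6}{3} - 121 \frac{1}{\frac{1}{43}} = \left(- \frac{9}{7}\right) \frac{1}{3} - 5203 = - \frac{3}{7} - 5203 = - \frac{36424}{7}$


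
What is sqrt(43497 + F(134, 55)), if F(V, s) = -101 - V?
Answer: sqrt(43262) ≈ 208.00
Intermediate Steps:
sqrt(43497 + F(134, 55)) = sqrt(43497 + (-101 - 1*134)) = sqrt(43497 + (-101 - 134)) = sqrt(43497 - 235) = sqrt(43262)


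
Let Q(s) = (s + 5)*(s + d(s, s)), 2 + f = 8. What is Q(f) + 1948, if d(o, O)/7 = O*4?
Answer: 3862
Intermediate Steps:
f = 6 (f = -2 + 8 = 6)
d(o, O) = 28*O (d(o, O) = 7*(O*4) = 7*(4*O) = 28*O)
Q(s) = 29*s*(5 + s) (Q(s) = (s + 5)*(s + 28*s) = (5 + s)*(29*s) = 29*s*(5 + s))
Q(f) + 1948 = 29*6*(5 + 6) + 1948 = 29*6*11 + 1948 = 1914 + 1948 = 3862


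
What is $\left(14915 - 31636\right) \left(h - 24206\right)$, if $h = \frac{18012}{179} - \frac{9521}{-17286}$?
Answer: $\frac{1247135789564833}{3094194} \approx 4.0306 \cdot 10^{8}$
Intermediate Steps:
$h = \frac{313059691}{3094194}$ ($h = 18012 \cdot \frac{1}{179} - - \frac{9521}{17286} = \frac{18012}{179} + \frac{9521}{17286} = \frac{313059691}{3094194} \approx 101.18$)
$\left(14915 - 31636\right) \left(h - 24206\right) = \left(14915 - 31636\right) \left(\frac{313059691}{3094194} - 24206\right) = \left(-16721\right) \left(- \frac{74585000273}{3094194}\right) = \frac{1247135789564833}{3094194}$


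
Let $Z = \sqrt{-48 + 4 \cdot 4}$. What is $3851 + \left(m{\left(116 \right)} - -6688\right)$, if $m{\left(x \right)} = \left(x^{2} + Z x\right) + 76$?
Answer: $24071 + 464 i \sqrt{2} \approx 24071.0 + 656.2 i$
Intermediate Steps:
$Z = 4 i \sqrt{2}$ ($Z = \sqrt{-48 + 16} = \sqrt{-32} = 4 i \sqrt{2} \approx 5.6569 i$)
$m{\left(x \right)} = 76 + x^{2} + 4 i x \sqrt{2}$ ($m{\left(x \right)} = \left(x^{2} + 4 i \sqrt{2} x\right) + 76 = \left(x^{2} + 4 i x \sqrt{2}\right) + 76 = 76 + x^{2} + 4 i x \sqrt{2}$)
$3851 + \left(m{\left(116 \right)} - -6688\right) = 3851 + \left(\left(76 + 116^{2} + 4 i 116 \sqrt{2}\right) - -6688\right) = 3851 + \left(\left(76 + 13456 + 464 i \sqrt{2}\right) + 6688\right) = 3851 + \left(\left(13532 + 464 i \sqrt{2}\right) + 6688\right) = 3851 + \left(20220 + 464 i \sqrt{2}\right) = 24071 + 464 i \sqrt{2}$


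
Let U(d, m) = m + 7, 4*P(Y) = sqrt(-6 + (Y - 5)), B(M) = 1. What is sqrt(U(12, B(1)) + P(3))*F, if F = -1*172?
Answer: -86*sqrt(32 + 2*I*sqrt(2)) ≈ -486.96 - 21.479*I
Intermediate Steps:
P(Y) = sqrt(-11 + Y)/4 (P(Y) = sqrt(-6 + (Y - 5))/4 = sqrt(-6 + (-5 + Y))/4 = sqrt(-11 + Y)/4)
U(d, m) = 7 + m
F = -172
sqrt(U(12, B(1)) + P(3))*F = sqrt((7 + 1) + sqrt(-11 + 3)/4)*(-172) = sqrt(8 + sqrt(-8)/4)*(-172) = sqrt(8 + (2*I*sqrt(2))/4)*(-172) = sqrt(8 + I*sqrt(2)/2)*(-172) = -172*sqrt(8 + I*sqrt(2)/2)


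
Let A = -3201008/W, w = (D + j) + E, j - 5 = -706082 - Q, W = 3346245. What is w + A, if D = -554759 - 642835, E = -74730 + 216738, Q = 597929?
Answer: -7895776133048/3346245 ≈ -2.3596e+6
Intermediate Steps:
E = 142008
j = -1304006 (j = 5 + (-706082 - 1*597929) = 5 + (-706082 - 597929) = 5 - 1304011 = -1304006)
D = -1197594
w = -2359592 (w = (-1197594 - 1304006) + 142008 = -2501600 + 142008 = -2359592)
A = -3201008/3346245 ≈ -0.95660
w + A = -2359592 - 3201008/3346245 = -7895776133048/3346245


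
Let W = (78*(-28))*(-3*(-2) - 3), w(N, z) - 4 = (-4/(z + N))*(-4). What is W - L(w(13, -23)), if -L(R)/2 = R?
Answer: -32736/5 ≈ -6547.2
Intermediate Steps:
w(N, z) = 4 + 16/(N + z) (w(N, z) = 4 + (-4/(z + N))*(-4) = 4 + (-4/(N + z))*(-4) = 4 - 4/(N + z)*(-4) = 4 + 16/(N + z))
L(R) = -2*R
W = -6552 (W = -2184*(6 - 3) = -2184*3 = -6552)
W - L(w(13, -23)) = -6552 - (-2)*4*(4 + 13 - 23)/(13 - 23) = -6552 - (-2)*4*(-6)/(-10) = -6552 - (-2)*4*(-⅒)*(-6) = -6552 - (-2)*12/5 = -6552 - 1*(-24/5) = -6552 + 24/5 = -32736/5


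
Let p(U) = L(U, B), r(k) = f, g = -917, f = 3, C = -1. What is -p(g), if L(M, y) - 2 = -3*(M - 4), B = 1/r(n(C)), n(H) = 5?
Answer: -2765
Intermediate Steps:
r(k) = 3
B = ⅓ (B = 1/3 = ⅓ ≈ 0.33333)
L(M, y) = 14 - 3*M (L(M, y) = 2 - 3*(M - 4) = 2 - 3*(-4 + M) = 2 + (12 - 3*M) = 14 - 3*M)
p(U) = 14 - 3*U
-p(g) = -(14 - 3*(-917)) = -(14 + 2751) = -1*2765 = -2765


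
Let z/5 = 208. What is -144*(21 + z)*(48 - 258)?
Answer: 32084640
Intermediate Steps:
z = 1040 (z = 5*208 = 1040)
-144*(21 + z)*(48 - 258) = -144*(21 + 1040)*(48 - 258) = -152784*(-210) = -144*(-222810) = 32084640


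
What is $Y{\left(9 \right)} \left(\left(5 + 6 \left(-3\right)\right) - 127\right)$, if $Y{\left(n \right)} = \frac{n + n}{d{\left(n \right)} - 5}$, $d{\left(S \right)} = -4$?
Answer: $280$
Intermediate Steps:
$Y{\left(n \right)} = - \frac{2 n}{9}$ ($Y{\left(n \right)} = \frac{n + n}{-4 - 5} = \frac{2 n}{-9} = 2 n \left(- \frac{1}{9}\right) = - \frac{2 n}{9}$)
$Y{\left(9 \right)} \left(\left(5 + 6 \left(-3\right)\right) - 127\right) = \left(- \frac{2}{9}\right) 9 \left(\left(5 + 6 \left(-3\right)\right) - 127\right) = - 2 \left(\left(5 - 18\right) - 127\right) = - 2 \left(-13 - 127\right) = \left(-2\right) \left(-140\right) = 280$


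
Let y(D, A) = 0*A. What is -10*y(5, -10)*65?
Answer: 0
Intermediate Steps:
y(D, A) = 0
-10*y(5, -10)*65 = -10*0*65 = 0*65 = 0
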